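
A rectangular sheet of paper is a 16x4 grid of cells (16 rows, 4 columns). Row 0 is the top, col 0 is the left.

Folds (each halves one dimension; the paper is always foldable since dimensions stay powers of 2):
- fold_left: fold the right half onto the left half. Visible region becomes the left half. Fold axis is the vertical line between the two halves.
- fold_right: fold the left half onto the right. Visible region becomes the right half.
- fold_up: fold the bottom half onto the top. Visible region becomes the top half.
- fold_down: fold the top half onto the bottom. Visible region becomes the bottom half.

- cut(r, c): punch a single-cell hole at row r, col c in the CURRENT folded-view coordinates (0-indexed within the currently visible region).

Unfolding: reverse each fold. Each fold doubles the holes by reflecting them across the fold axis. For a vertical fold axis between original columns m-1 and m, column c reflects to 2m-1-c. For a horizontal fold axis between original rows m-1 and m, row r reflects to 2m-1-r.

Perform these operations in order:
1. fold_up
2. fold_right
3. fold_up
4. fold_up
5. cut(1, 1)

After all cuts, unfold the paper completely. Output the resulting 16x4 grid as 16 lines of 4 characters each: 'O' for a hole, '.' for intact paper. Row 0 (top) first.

Op 1 fold_up: fold axis h@8; visible region now rows[0,8) x cols[0,4) = 8x4
Op 2 fold_right: fold axis v@2; visible region now rows[0,8) x cols[2,4) = 8x2
Op 3 fold_up: fold axis h@4; visible region now rows[0,4) x cols[2,4) = 4x2
Op 4 fold_up: fold axis h@2; visible region now rows[0,2) x cols[2,4) = 2x2
Op 5 cut(1, 1): punch at orig (1,3); cuts so far [(1, 3)]; region rows[0,2) x cols[2,4) = 2x2
Unfold 1 (reflect across h@2): 2 holes -> [(1, 3), (2, 3)]
Unfold 2 (reflect across h@4): 4 holes -> [(1, 3), (2, 3), (5, 3), (6, 3)]
Unfold 3 (reflect across v@2): 8 holes -> [(1, 0), (1, 3), (2, 0), (2, 3), (5, 0), (5, 3), (6, 0), (6, 3)]
Unfold 4 (reflect across h@8): 16 holes -> [(1, 0), (1, 3), (2, 0), (2, 3), (5, 0), (5, 3), (6, 0), (6, 3), (9, 0), (9, 3), (10, 0), (10, 3), (13, 0), (13, 3), (14, 0), (14, 3)]

Answer: ....
O..O
O..O
....
....
O..O
O..O
....
....
O..O
O..O
....
....
O..O
O..O
....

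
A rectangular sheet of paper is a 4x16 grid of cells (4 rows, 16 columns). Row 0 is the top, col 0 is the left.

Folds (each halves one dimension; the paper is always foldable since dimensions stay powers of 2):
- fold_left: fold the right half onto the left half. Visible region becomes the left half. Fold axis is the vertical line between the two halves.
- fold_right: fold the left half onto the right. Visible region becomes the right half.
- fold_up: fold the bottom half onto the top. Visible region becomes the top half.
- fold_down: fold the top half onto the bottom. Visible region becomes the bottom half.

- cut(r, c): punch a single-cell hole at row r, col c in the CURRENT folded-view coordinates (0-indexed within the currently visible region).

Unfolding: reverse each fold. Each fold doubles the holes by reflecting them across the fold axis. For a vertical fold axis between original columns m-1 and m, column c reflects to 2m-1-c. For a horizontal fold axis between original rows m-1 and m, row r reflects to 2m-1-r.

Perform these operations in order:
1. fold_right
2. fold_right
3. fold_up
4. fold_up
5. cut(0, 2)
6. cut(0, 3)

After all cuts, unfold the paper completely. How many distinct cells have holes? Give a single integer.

Answer: 32

Derivation:
Op 1 fold_right: fold axis v@8; visible region now rows[0,4) x cols[8,16) = 4x8
Op 2 fold_right: fold axis v@12; visible region now rows[0,4) x cols[12,16) = 4x4
Op 3 fold_up: fold axis h@2; visible region now rows[0,2) x cols[12,16) = 2x4
Op 4 fold_up: fold axis h@1; visible region now rows[0,1) x cols[12,16) = 1x4
Op 5 cut(0, 2): punch at orig (0,14); cuts so far [(0, 14)]; region rows[0,1) x cols[12,16) = 1x4
Op 6 cut(0, 3): punch at orig (0,15); cuts so far [(0, 14), (0, 15)]; region rows[0,1) x cols[12,16) = 1x4
Unfold 1 (reflect across h@1): 4 holes -> [(0, 14), (0, 15), (1, 14), (1, 15)]
Unfold 2 (reflect across h@2): 8 holes -> [(0, 14), (0, 15), (1, 14), (1, 15), (2, 14), (2, 15), (3, 14), (3, 15)]
Unfold 3 (reflect across v@12): 16 holes -> [(0, 8), (0, 9), (0, 14), (0, 15), (1, 8), (1, 9), (1, 14), (1, 15), (2, 8), (2, 9), (2, 14), (2, 15), (3, 8), (3, 9), (3, 14), (3, 15)]
Unfold 4 (reflect across v@8): 32 holes -> [(0, 0), (0, 1), (0, 6), (0, 7), (0, 8), (0, 9), (0, 14), (0, 15), (1, 0), (1, 1), (1, 6), (1, 7), (1, 8), (1, 9), (1, 14), (1, 15), (2, 0), (2, 1), (2, 6), (2, 7), (2, 8), (2, 9), (2, 14), (2, 15), (3, 0), (3, 1), (3, 6), (3, 7), (3, 8), (3, 9), (3, 14), (3, 15)]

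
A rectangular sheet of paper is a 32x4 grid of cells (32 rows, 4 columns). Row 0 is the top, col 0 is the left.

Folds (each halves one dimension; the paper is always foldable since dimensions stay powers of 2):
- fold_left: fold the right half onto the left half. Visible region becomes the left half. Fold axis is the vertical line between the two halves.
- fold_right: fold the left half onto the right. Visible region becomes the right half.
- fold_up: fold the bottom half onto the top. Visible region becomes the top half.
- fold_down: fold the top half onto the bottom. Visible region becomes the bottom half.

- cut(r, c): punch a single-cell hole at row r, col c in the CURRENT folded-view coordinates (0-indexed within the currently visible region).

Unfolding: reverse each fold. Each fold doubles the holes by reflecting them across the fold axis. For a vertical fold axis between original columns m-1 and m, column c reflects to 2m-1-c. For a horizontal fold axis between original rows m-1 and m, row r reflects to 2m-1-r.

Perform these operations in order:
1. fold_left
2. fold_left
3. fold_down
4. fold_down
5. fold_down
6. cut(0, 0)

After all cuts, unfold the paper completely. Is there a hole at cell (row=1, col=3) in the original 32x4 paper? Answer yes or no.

Op 1 fold_left: fold axis v@2; visible region now rows[0,32) x cols[0,2) = 32x2
Op 2 fold_left: fold axis v@1; visible region now rows[0,32) x cols[0,1) = 32x1
Op 3 fold_down: fold axis h@16; visible region now rows[16,32) x cols[0,1) = 16x1
Op 4 fold_down: fold axis h@24; visible region now rows[24,32) x cols[0,1) = 8x1
Op 5 fold_down: fold axis h@28; visible region now rows[28,32) x cols[0,1) = 4x1
Op 6 cut(0, 0): punch at orig (28,0); cuts so far [(28, 0)]; region rows[28,32) x cols[0,1) = 4x1
Unfold 1 (reflect across h@28): 2 holes -> [(27, 0), (28, 0)]
Unfold 2 (reflect across h@24): 4 holes -> [(19, 0), (20, 0), (27, 0), (28, 0)]
Unfold 3 (reflect across h@16): 8 holes -> [(3, 0), (4, 0), (11, 0), (12, 0), (19, 0), (20, 0), (27, 0), (28, 0)]
Unfold 4 (reflect across v@1): 16 holes -> [(3, 0), (3, 1), (4, 0), (4, 1), (11, 0), (11, 1), (12, 0), (12, 1), (19, 0), (19, 1), (20, 0), (20, 1), (27, 0), (27, 1), (28, 0), (28, 1)]
Unfold 5 (reflect across v@2): 32 holes -> [(3, 0), (3, 1), (3, 2), (3, 3), (4, 0), (4, 1), (4, 2), (4, 3), (11, 0), (11, 1), (11, 2), (11, 3), (12, 0), (12, 1), (12, 2), (12, 3), (19, 0), (19, 1), (19, 2), (19, 3), (20, 0), (20, 1), (20, 2), (20, 3), (27, 0), (27, 1), (27, 2), (27, 3), (28, 0), (28, 1), (28, 2), (28, 3)]
Holes: [(3, 0), (3, 1), (3, 2), (3, 3), (4, 0), (4, 1), (4, 2), (4, 3), (11, 0), (11, 1), (11, 2), (11, 3), (12, 0), (12, 1), (12, 2), (12, 3), (19, 0), (19, 1), (19, 2), (19, 3), (20, 0), (20, 1), (20, 2), (20, 3), (27, 0), (27, 1), (27, 2), (27, 3), (28, 0), (28, 1), (28, 2), (28, 3)]

Answer: no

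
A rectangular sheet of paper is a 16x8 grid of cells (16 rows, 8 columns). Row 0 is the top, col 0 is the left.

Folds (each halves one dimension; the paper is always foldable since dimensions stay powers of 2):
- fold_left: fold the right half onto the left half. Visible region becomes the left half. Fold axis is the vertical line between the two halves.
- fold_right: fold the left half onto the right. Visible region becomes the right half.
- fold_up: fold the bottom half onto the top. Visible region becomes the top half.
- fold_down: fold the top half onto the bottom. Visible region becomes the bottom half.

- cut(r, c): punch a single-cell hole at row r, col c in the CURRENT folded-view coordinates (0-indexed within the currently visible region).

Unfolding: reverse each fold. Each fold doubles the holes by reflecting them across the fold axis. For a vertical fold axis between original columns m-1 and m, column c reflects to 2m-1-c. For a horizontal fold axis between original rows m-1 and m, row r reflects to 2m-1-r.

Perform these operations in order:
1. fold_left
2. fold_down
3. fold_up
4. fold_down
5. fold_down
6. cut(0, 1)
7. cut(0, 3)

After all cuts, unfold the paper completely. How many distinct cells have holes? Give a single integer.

Op 1 fold_left: fold axis v@4; visible region now rows[0,16) x cols[0,4) = 16x4
Op 2 fold_down: fold axis h@8; visible region now rows[8,16) x cols[0,4) = 8x4
Op 3 fold_up: fold axis h@12; visible region now rows[8,12) x cols[0,4) = 4x4
Op 4 fold_down: fold axis h@10; visible region now rows[10,12) x cols[0,4) = 2x4
Op 5 fold_down: fold axis h@11; visible region now rows[11,12) x cols[0,4) = 1x4
Op 6 cut(0, 1): punch at orig (11,1); cuts so far [(11, 1)]; region rows[11,12) x cols[0,4) = 1x4
Op 7 cut(0, 3): punch at orig (11,3); cuts so far [(11, 1), (11, 3)]; region rows[11,12) x cols[0,4) = 1x4
Unfold 1 (reflect across h@11): 4 holes -> [(10, 1), (10, 3), (11, 1), (11, 3)]
Unfold 2 (reflect across h@10): 8 holes -> [(8, 1), (8, 3), (9, 1), (9, 3), (10, 1), (10, 3), (11, 1), (11, 3)]
Unfold 3 (reflect across h@12): 16 holes -> [(8, 1), (8, 3), (9, 1), (9, 3), (10, 1), (10, 3), (11, 1), (11, 3), (12, 1), (12, 3), (13, 1), (13, 3), (14, 1), (14, 3), (15, 1), (15, 3)]
Unfold 4 (reflect across h@8): 32 holes -> [(0, 1), (0, 3), (1, 1), (1, 3), (2, 1), (2, 3), (3, 1), (3, 3), (4, 1), (4, 3), (5, 1), (5, 3), (6, 1), (6, 3), (7, 1), (7, 3), (8, 1), (8, 3), (9, 1), (9, 3), (10, 1), (10, 3), (11, 1), (11, 3), (12, 1), (12, 3), (13, 1), (13, 3), (14, 1), (14, 3), (15, 1), (15, 3)]
Unfold 5 (reflect across v@4): 64 holes -> [(0, 1), (0, 3), (0, 4), (0, 6), (1, 1), (1, 3), (1, 4), (1, 6), (2, 1), (2, 3), (2, 4), (2, 6), (3, 1), (3, 3), (3, 4), (3, 6), (4, 1), (4, 3), (4, 4), (4, 6), (5, 1), (5, 3), (5, 4), (5, 6), (6, 1), (6, 3), (6, 4), (6, 6), (7, 1), (7, 3), (7, 4), (7, 6), (8, 1), (8, 3), (8, 4), (8, 6), (9, 1), (9, 3), (9, 4), (9, 6), (10, 1), (10, 3), (10, 4), (10, 6), (11, 1), (11, 3), (11, 4), (11, 6), (12, 1), (12, 3), (12, 4), (12, 6), (13, 1), (13, 3), (13, 4), (13, 6), (14, 1), (14, 3), (14, 4), (14, 6), (15, 1), (15, 3), (15, 4), (15, 6)]

Answer: 64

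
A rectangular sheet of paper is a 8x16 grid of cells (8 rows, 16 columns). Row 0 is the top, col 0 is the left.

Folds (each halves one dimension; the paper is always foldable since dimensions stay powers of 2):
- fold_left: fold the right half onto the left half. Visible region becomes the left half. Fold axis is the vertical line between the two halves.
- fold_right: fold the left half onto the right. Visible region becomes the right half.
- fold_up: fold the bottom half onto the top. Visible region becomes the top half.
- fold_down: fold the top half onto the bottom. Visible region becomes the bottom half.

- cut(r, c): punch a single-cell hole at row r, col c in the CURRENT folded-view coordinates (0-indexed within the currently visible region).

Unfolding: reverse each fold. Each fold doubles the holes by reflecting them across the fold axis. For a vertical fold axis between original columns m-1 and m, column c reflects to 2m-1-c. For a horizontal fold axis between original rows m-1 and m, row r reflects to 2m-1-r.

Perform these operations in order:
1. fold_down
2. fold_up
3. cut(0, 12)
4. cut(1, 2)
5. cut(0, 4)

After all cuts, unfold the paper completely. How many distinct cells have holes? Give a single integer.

Op 1 fold_down: fold axis h@4; visible region now rows[4,8) x cols[0,16) = 4x16
Op 2 fold_up: fold axis h@6; visible region now rows[4,6) x cols[0,16) = 2x16
Op 3 cut(0, 12): punch at orig (4,12); cuts so far [(4, 12)]; region rows[4,6) x cols[0,16) = 2x16
Op 4 cut(1, 2): punch at orig (5,2); cuts so far [(4, 12), (5, 2)]; region rows[4,6) x cols[0,16) = 2x16
Op 5 cut(0, 4): punch at orig (4,4); cuts so far [(4, 4), (4, 12), (5, 2)]; region rows[4,6) x cols[0,16) = 2x16
Unfold 1 (reflect across h@6): 6 holes -> [(4, 4), (4, 12), (5, 2), (6, 2), (7, 4), (7, 12)]
Unfold 2 (reflect across h@4): 12 holes -> [(0, 4), (0, 12), (1, 2), (2, 2), (3, 4), (3, 12), (4, 4), (4, 12), (5, 2), (6, 2), (7, 4), (7, 12)]

Answer: 12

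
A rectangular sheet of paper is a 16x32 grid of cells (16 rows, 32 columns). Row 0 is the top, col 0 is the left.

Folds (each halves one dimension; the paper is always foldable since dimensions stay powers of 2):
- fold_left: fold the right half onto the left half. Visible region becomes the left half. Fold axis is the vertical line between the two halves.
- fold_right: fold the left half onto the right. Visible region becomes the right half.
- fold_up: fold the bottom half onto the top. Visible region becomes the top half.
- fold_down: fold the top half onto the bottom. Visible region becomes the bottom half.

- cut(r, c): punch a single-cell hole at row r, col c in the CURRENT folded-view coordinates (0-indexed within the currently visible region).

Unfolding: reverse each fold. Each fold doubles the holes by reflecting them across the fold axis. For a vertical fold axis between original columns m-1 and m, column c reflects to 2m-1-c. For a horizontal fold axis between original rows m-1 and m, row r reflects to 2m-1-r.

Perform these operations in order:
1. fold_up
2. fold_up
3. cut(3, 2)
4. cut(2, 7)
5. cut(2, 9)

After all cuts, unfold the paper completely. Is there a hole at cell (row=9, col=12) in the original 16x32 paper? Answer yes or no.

Op 1 fold_up: fold axis h@8; visible region now rows[0,8) x cols[0,32) = 8x32
Op 2 fold_up: fold axis h@4; visible region now rows[0,4) x cols[0,32) = 4x32
Op 3 cut(3, 2): punch at orig (3,2); cuts so far [(3, 2)]; region rows[0,4) x cols[0,32) = 4x32
Op 4 cut(2, 7): punch at orig (2,7); cuts so far [(2, 7), (3, 2)]; region rows[0,4) x cols[0,32) = 4x32
Op 5 cut(2, 9): punch at orig (2,9); cuts so far [(2, 7), (2, 9), (3, 2)]; region rows[0,4) x cols[0,32) = 4x32
Unfold 1 (reflect across h@4): 6 holes -> [(2, 7), (2, 9), (3, 2), (4, 2), (5, 7), (5, 9)]
Unfold 2 (reflect across h@8): 12 holes -> [(2, 7), (2, 9), (3, 2), (4, 2), (5, 7), (5, 9), (10, 7), (10, 9), (11, 2), (12, 2), (13, 7), (13, 9)]
Holes: [(2, 7), (2, 9), (3, 2), (4, 2), (5, 7), (5, 9), (10, 7), (10, 9), (11, 2), (12, 2), (13, 7), (13, 9)]

Answer: no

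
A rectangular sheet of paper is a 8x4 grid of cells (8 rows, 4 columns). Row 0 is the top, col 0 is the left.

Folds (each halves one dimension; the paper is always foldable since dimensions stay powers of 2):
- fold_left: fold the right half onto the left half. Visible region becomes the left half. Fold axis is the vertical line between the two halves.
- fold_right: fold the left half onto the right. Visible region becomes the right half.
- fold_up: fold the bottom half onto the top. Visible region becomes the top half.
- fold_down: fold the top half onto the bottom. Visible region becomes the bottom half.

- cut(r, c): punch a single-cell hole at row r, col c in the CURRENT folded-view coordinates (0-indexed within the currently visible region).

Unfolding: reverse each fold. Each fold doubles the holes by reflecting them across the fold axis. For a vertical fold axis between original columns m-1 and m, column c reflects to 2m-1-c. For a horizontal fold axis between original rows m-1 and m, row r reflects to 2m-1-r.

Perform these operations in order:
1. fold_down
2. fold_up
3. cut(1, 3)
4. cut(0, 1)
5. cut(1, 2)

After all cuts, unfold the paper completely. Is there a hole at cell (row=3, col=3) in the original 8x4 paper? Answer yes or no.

Answer: no

Derivation:
Op 1 fold_down: fold axis h@4; visible region now rows[4,8) x cols[0,4) = 4x4
Op 2 fold_up: fold axis h@6; visible region now rows[4,6) x cols[0,4) = 2x4
Op 3 cut(1, 3): punch at orig (5,3); cuts so far [(5, 3)]; region rows[4,6) x cols[0,4) = 2x4
Op 4 cut(0, 1): punch at orig (4,1); cuts so far [(4, 1), (5, 3)]; region rows[4,6) x cols[0,4) = 2x4
Op 5 cut(1, 2): punch at orig (5,2); cuts so far [(4, 1), (5, 2), (5, 3)]; region rows[4,6) x cols[0,4) = 2x4
Unfold 1 (reflect across h@6): 6 holes -> [(4, 1), (5, 2), (5, 3), (6, 2), (6, 3), (7, 1)]
Unfold 2 (reflect across h@4): 12 holes -> [(0, 1), (1, 2), (1, 3), (2, 2), (2, 3), (3, 1), (4, 1), (5, 2), (5, 3), (6, 2), (6, 3), (7, 1)]
Holes: [(0, 1), (1, 2), (1, 3), (2, 2), (2, 3), (3, 1), (4, 1), (5, 2), (5, 3), (6, 2), (6, 3), (7, 1)]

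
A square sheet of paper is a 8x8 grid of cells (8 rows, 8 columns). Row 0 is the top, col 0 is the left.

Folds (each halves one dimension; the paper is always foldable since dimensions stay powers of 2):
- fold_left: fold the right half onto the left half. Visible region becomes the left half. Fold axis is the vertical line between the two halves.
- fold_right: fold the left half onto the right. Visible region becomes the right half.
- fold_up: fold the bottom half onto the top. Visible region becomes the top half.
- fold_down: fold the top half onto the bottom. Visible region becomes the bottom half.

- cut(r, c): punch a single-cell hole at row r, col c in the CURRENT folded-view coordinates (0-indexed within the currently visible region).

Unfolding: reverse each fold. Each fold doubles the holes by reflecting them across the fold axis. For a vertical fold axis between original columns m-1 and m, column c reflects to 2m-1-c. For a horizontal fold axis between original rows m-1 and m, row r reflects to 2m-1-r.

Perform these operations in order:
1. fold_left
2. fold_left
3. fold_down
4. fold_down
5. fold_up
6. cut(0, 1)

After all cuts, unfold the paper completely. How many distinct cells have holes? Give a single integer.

Op 1 fold_left: fold axis v@4; visible region now rows[0,8) x cols[0,4) = 8x4
Op 2 fold_left: fold axis v@2; visible region now rows[0,8) x cols[0,2) = 8x2
Op 3 fold_down: fold axis h@4; visible region now rows[4,8) x cols[0,2) = 4x2
Op 4 fold_down: fold axis h@6; visible region now rows[6,8) x cols[0,2) = 2x2
Op 5 fold_up: fold axis h@7; visible region now rows[6,7) x cols[0,2) = 1x2
Op 6 cut(0, 1): punch at orig (6,1); cuts so far [(6, 1)]; region rows[6,7) x cols[0,2) = 1x2
Unfold 1 (reflect across h@7): 2 holes -> [(6, 1), (7, 1)]
Unfold 2 (reflect across h@6): 4 holes -> [(4, 1), (5, 1), (6, 1), (7, 1)]
Unfold 3 (reflect across h@4): 8 holes -> [(0, 1), (1, 1), (2, 1), (3, 1), (4, 1), (5, 1), (6, 1), (7, 1)]
Unfold 4 (reflect across v@2): 16 holes -> [(0, 1), (0, 2), (1, 1), (1, 2), (2, 1), (2, 2), (3, 1), (3, 2), (4, 1), (4, 2), (5, 1), (5, 2), (6, 1), (6, 2), (7, 1), (7, 2)]
Unfold 5 (reflect across v@4): 32 holes -> [(0, 1), (0, 2), (0, 5), (0, 6), (1, 1), (1, 2), (1, 5), (1, 6), (2, 1), (2, 2), (2, 5), (2, 6), (3, 1), (3, 2), (3, 5), (3, 6), (4, 1), (4, 2), (4, 5), (4, 6), (5, 1), (5, 2), (5, 5), (5, 6), (6, 1), (6, 2), (6, 5), (6, 6), (7, 1), (7, 2), (7, 5), (7, 6)]

Answer: 32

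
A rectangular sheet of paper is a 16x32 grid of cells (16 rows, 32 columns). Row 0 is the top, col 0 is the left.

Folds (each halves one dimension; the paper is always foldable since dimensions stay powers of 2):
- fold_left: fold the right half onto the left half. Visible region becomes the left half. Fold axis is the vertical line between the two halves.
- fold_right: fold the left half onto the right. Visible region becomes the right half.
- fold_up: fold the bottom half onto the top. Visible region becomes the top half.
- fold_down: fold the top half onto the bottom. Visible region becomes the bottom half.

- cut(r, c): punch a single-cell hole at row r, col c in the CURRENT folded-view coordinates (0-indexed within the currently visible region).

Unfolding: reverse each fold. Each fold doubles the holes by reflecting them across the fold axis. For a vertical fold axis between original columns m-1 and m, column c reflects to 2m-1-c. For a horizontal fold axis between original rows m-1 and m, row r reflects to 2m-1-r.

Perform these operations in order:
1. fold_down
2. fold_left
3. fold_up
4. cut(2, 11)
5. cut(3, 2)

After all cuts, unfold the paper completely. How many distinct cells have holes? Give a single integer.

Answer: 16

Derivation:
Op 1 fold_down: fold axis h@8; visible region now rows[8,16) x cols[0,32) = 8x32
Op 2 fold_left: fold axis v@16; visible region now rows[8,16) x cols[0,16) = 8x16
Op 3 fold_up: fold axis h@12; visible region now rows[8,12) x cols[0,16) = 4x16
Op 4 cut(2, 11): punch at orig (10,11); cuts so far [(10, 11)]; region rows[8,12) x cols[0,16) = 4x16
Op 5 cut(3, 2): punch at orig (11,2); cuts so far [(10, 11), (11, 2)]; region rows[8,12) x cols[0,16) = 4x16
Unfold 1 (reflect across h@12): 4 holes -> [(10, 11), (11, 2), (12, 2), (13, 11)]
Unfold 2 (reflect across v@16): 8 holes -> [(10, 11), (10, 20), (11, 2), (11, 29), (12, 2), (12, 29), (13, 11), (13, 20)]
Unfold 3 (reflect across h@8): 16 holes -> [(2, 11), (2, 20), (3, 2), (3, 29), (4, 2), (4, 29), (5, 11), (5, 20), (10, 11), (10, 20), (11, 2), (11, 29), (12, 2), (12, 29), (13, 11), (13, 20)]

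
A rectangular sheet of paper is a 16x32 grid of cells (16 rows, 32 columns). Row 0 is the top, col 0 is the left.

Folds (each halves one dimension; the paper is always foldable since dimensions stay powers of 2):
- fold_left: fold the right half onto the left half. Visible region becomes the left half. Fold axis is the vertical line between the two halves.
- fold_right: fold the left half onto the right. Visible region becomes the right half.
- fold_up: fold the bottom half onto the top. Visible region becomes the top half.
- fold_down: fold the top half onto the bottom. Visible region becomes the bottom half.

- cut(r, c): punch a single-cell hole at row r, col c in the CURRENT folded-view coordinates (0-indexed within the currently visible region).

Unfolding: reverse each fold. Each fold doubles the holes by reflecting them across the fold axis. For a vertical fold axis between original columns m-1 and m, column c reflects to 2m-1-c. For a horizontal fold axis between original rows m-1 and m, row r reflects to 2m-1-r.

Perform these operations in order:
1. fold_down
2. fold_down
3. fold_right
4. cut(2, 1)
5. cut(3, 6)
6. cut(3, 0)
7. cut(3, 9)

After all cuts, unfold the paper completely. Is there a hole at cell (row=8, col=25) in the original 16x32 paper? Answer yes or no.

Op 1 fold_down: fold axis h@8; visible region now rows[8,16) x cols[0,32) = 8x32
Op 2 fold_down: fold axis h@12; visible region now rows[12,16) x cols[0,32) = 4x32
Op 3 fold_right: fold axis v@16; visible region now rows[12,16) x cols[16,32) = 4x16
Op 4 cut(2, 1): punch at orig (14,17); cuts so far [(14, 17)]; region rows[12,16) x cols[16,32) = 4x16
Op 5 cut(3, 6): punch at orig (15,22); cuts so far [(14, 17), (15, 22)]; region rows[12,16) x cols[16,32) = 4x16
Op 6 cut(3, 0): punch at orig (15,16); cuts so far [(14, 17), (15, 16), (15, 22)]; region rows[12,16) x cols[16,32) = 4x16
Op 7 cut(3, 9): punch at orig (15,25); cuts so far [(14, 17), (15, 16), (15, 22), (15, 25)]; region rows[12,16) x cols[16,32) = 4x16
Unfold 1 (reflect across v@16): 8 holes -> [(14, 14), (14, 17), (15, 6), (15, 9), (15, 15), (15, 16), (15, 22), (15, 25)]
Unfold 2 (reflect across h@12): 16 holes -> [(8, 6), (8, 9), (8, 15), (8, 16), (8, 22), (8, 25), (9, 14), (9, 17), (14, 14), (14, 17), (15, 6), (15, 9), (15, 15), (15, 16), (15, 22), (15, 25)]
Unfold 3 (reflect across h@8): 32 holes -> [(0, 6), (0, 9), (0, 15), (0, 16), (0, 22), (0, 25), (1, 14), (1, 17), (6, 14), (6, 17), (7, 6), (7, 9), (7, 15), (7, 16), (7, 22), (7, 25), (8, 6), (8, 9), (8, 15), (8, 16), (8, 22), (8, 25), (9, 14), (9, 17), (14, 14), (14, 17), (15, 6), (15, 9), (15, 15), (15, 16), (15, 22), (15, 25)]
Holes: [(0, 6), (0, 9), (0, 15), (0, 16), (0, 22), (0, 25), (1, 14), (1, 17), (6, 14), (6, 17), (7, 6), (7, 9), (7, 15), (7, 16), (7, 22), (7, 25), (8, 6), (8, 9), (8, 15), (8, 16), (8, 22), (8, 25), (9, 14), (9, 17), (14, 14), (14, 17), (15, 6), (15, 9), (15, 15), (15, 16), (15, 22), (15, 25)]

Answer: yes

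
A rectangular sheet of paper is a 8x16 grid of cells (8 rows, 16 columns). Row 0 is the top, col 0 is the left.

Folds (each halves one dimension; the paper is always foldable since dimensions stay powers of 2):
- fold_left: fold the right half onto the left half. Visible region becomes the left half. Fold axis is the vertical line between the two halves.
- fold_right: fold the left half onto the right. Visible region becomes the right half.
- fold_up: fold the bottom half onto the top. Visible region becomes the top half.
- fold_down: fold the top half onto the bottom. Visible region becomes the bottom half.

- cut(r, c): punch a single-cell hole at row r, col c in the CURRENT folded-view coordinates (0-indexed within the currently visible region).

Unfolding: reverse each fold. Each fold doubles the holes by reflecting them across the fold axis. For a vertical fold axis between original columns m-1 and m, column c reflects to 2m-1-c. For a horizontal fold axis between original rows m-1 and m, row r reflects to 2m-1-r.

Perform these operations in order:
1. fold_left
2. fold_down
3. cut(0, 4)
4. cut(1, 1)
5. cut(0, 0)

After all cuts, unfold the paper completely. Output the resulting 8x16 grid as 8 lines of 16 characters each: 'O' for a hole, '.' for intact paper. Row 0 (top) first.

Answer: ................
................
.O............O.
O...O......O...O
O...O......O...O
.O............O.
................
................

Derivation:
Op 1 fold_left: fold axis v@8; visible region now rows[0,8) x cols[0,8) = 8x8
Op 2 fold_down: fold axis h@4; visible region now rows[4,8) x cols[0,8) = 4x8
Op 3 cut(0, 4): punch at orig (4,4); cuts so far [(4, 4)]; region rows[4,8) x cols[0,8) = 4x8
Op 4 cut(1, 1): punch at orig (5,1); cuts so far [(4, 4), (5, 1)]; region rows[4,8) x cols[0,8) = 4x8
Op 5 cut(0, 0): punch at orig (4,0); cuts so far [(4, 0), (4, 4), (5, 1)]; region rows[4,8) x cols[0,8) = 4x8
Unfold 1 (reflect across h@4): 6 holes -> [(2, 1), (3, 0), (3, 4), (4, 0), (4, 4), (5, 1)]
Unfold 2 (reflect across v@8): 12 holes -> [(2, 1), (2, 14), (3, 0), (3, 4), (3, 11), (3, 15), (4, 0), (4, 4), (4, 11), (4, 15), (5, 1), (5, 14)]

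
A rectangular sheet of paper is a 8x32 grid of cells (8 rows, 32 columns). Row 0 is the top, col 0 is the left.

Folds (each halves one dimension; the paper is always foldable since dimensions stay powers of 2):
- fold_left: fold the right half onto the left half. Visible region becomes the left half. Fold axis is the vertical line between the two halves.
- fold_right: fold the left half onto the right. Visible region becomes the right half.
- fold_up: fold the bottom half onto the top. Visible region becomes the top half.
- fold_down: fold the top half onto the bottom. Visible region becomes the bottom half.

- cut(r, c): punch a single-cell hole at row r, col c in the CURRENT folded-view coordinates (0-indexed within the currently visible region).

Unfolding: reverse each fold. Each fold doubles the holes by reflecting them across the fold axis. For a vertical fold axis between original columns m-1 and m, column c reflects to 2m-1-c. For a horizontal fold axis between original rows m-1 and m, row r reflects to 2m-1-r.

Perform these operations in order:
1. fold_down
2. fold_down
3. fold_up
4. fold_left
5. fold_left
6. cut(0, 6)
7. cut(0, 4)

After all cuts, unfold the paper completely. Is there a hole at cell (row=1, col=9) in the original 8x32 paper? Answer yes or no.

Op 1 fold_down: fold axis h@4; visible region now rows[4,8) x cols[0,32) = 4x32
Op 2 fold_down: fold axis h@6; visible region now rows[6,8) x cols[0,32) = 2x32
Op 3 fold_up: fold axis h@7; visible region now rows[6,7) x cols[0,32) = 1x32
Op 4 fold_left: fold axis v@16; visible region now rows[6,7) x cols[0,16) = 1x16
Op 5 fold_left: fold axis v@8; visible region now rows[6,7) x cols[0,8) = 1x8
Op 6 cut(0, 6): punch at orig (6,6); cuts so far [(6, 6)]; region rows[6,7) x cols[0,8) = 1x8
Op 7 cut(0, 4): punch at orig (6,4); cuts so far [(6, 4), (6, 6)]; region rows[6,7) x cols[0,8) = 1x8
Unfold 1 (reflect across v@8): 4 holes -> [(6, 4), (6, 6), (6, 9), (6, 11)]
Unfold 2 (reflect across v@16): 8 holes -> [(6, 4), (6, 6), (6, 9), (6, 11), (6, 20), (6, 22), (6, 25), (6, 27)]
Unfold 3 (reflect across h@7): 16 holes -> [(6, 4), (6, 6), (6, 9), (6, 11), (6, 20), (6, 22), (6, 25), (6, 27), (7, 4), (7, 6), (7, 9), (7, 11), (7, 20), (7, 22), (7, 25), (7, 27)]
Unfold 4 (reflect across h@6): 32 holes -> [(4, 4), (4, 6), (4, 9), (4, 11), (4, 20), (4, 22), (4, 25), (4, 27), (5, 4), (5, 6), (5, 9), (5, 11), (5, 20), (5, 22), (5, 25), (5, 27), (6, 4), (6, 6), (6, 9), (6, 11), (6, 20), (6, 22), (6, 25), (6, 27), (7, 4), (7, 6), (7, 9), (7, 11), (7, 20), (7, 22), (7, 25), (7, 27)]
Unfold 5 (reflect across h@4): 64 holes -> [(0, 4), (0, 6), (0, 9), (0, 11), (0, 20), (0, 22), (0, 25), (0, 27), (1, 4), (1, 6), (1, 9), (1, 11), (1, 20), (1, 22), (1, 25), (1, 27), (2, 4), (2, 6), (2, 9), (2, 11), (2, 20), (2, 22), (2, 25), (2, 27), (3, 4), (3, 6), (3, 9), (3, 11), (3, 20), (3, 22), (3, 25), (3, 27), (4, 4), (4, 6), (4, 9), (4, 11), (4, 20), (4, 22), (4, 25), (4, 27), (5, 4), (5, 6), (5, 9), (5, 11), (5, 20), (5, 22), (5, 25), (5, 27), (6, 4), (6, 6), (6, 9), (6, 11), (6, 20), (6, 22), (6, 25), (6, 27), (7, 4), (7, 6), (7, 9), (7, 11), (7, 20), (7, 22), (7, 25), (7, 27)]
Holes: [(0, 4), (0, 6), (0, 9), (0, 11), (0, 20), (0, 22), (0, 25), (0, 27), (1, 4), (1, 6), (1, 9), (1, 11), (1, 20), (1, 22), (1, 25), (1, 27), (2, 4), (2, 6), (2, 9), (2, 11), (2, 20), (2, 22), (2, 25), (2, 27), (3, 4), (3, 6), (3, 9), (3, 11), (3, 20), (3, 22), (3, 25), (3, 27), (4, 4), (4, 6), (4, 9), (4, 11), (4, 20), (4, 22), (4, 25), (4, 27), (5, 4), (5, 6), (5, 9), (5, 11), (5, 20), (5, 22), (5, 25), (5, 27), (6, 4), (6, 6), (6, 9), (6, 11), (6, 20), (6, 22), (6, 25), (6, 27), (7, 4), (7, 6), (7, 9), (7, 11), (7, 20), (7, 22), (7, 25), (7, 27)]

Answer: yes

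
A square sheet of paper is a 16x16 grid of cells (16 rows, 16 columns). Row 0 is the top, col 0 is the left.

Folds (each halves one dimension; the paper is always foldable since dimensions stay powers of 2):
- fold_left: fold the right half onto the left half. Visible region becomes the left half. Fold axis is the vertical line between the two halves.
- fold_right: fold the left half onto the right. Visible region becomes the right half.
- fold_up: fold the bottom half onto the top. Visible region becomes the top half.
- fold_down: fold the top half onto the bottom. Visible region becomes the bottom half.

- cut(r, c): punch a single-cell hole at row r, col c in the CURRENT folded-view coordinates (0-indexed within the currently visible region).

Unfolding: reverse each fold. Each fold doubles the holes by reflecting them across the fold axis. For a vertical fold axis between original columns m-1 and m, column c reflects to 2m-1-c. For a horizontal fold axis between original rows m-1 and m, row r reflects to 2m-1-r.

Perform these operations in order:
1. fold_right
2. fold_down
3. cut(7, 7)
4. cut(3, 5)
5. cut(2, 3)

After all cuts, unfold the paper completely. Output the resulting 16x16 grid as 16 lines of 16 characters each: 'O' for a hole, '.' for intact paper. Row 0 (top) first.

Op 1 fold_right: fold axis v@8; visible region now rows[0,16) x cols[8,16) = 16x8
Op 2 fold_down: fold axis h@8; visible region now rows[8,16) x cols[8,16) = 8x8
Op 3 cut(7, 7): punch at orig (15,15); cuts so far [(15, 15)]; region rows[8,16) x cols[8,16) = 8x8
Op 4 cut(3, 5): punch at orig (11,13); cuts so far [(11, 13), (15, 15)]; region rows[8,16) x cols[8,16) = 8x8
Op 5 cut(2, 3): punch at orig (10,11); cuts so far [(10, 11), (11, 13), (15, 15)]; region rows[8,16) x cols[8,16) = 8x8
Unfold 1 (reflect across h@8): 6 holes -> [(0, 15), (4, 13), (5, 11), (10, 11), (11, 13), (15, 15)]
Unfold 2 (reflect across v@8): 12 holes -> [(0, 0), (0, 15), (4, 2), (4, 13), (5, 4), (5, 11), (10, 4), (10, 11), (11, 2), (11, 13), (15, 0), (15, 15)]

Answer: O..............O
................
................
................
..O..........O..
....O......O....
................
................
................
................
....O......O....
..O..........O..
................
................
................
O..............O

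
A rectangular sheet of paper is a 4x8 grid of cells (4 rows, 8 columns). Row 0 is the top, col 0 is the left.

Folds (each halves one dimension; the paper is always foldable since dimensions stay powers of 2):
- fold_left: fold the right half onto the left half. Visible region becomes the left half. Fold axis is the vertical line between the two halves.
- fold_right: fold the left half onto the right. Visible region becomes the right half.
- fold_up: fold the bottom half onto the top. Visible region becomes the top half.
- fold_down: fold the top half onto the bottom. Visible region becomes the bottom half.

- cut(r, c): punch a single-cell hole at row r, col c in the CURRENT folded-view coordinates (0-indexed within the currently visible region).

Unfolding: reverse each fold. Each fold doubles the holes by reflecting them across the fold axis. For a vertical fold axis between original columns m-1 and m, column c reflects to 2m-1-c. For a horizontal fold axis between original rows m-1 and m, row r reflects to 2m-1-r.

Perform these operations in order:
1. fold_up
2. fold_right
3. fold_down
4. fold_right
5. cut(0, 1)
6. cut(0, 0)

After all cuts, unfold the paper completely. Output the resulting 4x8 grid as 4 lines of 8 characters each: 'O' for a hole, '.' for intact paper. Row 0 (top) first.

Answer: OOOOOOOO
OOOOOOOO
OOOOOOOO
OOOOOOOO

Derivation:
Op 1 fold_up: fold axis h@2; visible region now rows[0,2) x cols[0,8) = 2x8
Op 2 fold_right: fold axis v@4; visible region now rows[0,2) x cols[4,8) = 2x4
Op 3 fold_down: fold axis h@1; visible region now rows[1,2) x cols[4,8) = 1x4
Op 4 fold_right: fold axis v@6; visible region now rows[1,2) x cols[6,8) = 1x2
Op 5 cut(0, 1): punch at orig (1,7); cuts so far [(1, 7)]; region rows[1,2) x cols[6,8) = 1x2
Op 6 cut(0, 0): punch at orig (1,6); cuts so far [(1, 6), (1, 7)]; region rows[1,2) x cols[6,8) = 1x2
Unfold 1 (reflect across v@6): 4 holes -> [(1, 4), (1, 5), (1, 6), (1, 7)]
Unfold 2 (reflect across h@1): 8 holes -> [(0, 4), (0, 5), (0, 6), (0, 7), (1, 4), (1, 5), (1, 6), (1, 7)]
Unfold 3 (reflect across v@4): 16 holes -> [(0, 0), (0, 1), (0, 2), (0, 3), (0, 4), (0, 5), (0, 6), (0, 7), (1, 0), (1, 1), (1, 2), (1, 3), (1, 4), (1, 5), (1, 6), (1, 7)]
Unfold 4 (reflect across h@2): 32 holes -> [(0, 0), (0, 1), (0, 2), (0, 3), (0, 4), (0, 5), (0, 6), (0, 7), (1, 0), (1, 1), (1, 2), (1, 3), (1, 4), (1, 5), (1, 6), (1, 7), (2, 0), (2, 1), (2, 2), (2, 3), (2, 4), (2, 5), (2, 6), (2, 7), (3, 0), (3, 1), (3, 2), (3, 3), (3, 4), (3, 5), (3, 6), (3, 7)]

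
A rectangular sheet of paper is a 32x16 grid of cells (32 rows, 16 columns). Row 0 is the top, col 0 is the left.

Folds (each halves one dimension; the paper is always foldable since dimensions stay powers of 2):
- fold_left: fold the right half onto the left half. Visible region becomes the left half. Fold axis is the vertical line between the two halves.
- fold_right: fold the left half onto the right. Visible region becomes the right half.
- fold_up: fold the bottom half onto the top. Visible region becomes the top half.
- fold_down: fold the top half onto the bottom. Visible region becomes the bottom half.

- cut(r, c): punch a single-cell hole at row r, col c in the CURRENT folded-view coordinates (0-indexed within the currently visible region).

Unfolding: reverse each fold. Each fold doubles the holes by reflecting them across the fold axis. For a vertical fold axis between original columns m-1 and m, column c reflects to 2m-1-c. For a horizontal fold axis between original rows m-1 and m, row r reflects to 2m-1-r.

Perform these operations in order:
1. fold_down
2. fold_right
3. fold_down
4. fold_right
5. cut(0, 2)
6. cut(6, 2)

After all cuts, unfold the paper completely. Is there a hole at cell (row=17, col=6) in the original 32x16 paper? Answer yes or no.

Answer: yes

Derivation:
Op 1 fold_down: fold axis h@16; visible region now rows[16,32) x cols[0,16) = 16x16
Op 2 fold_right: fold axis v@8; visible region now rows[16,32) x cols[8,16) = 16x8
Op 3 fold_down: fold axis h@24; visible region now rows[24,32) x cols[8,16) = 8x8
Op 4 fold_right: fold axis v@12; visible region now rows[24,32) x cols[12,16) = 8x4
Op 5 cut(0, 2): punch at orig (24,14); cuts so far [(24, 14)]; region rows[24,32) x cols[12,16) = 8x4
Op 6 cut(6, 2): punch at orig (30,14); cuts so far [(24, 14), (30, 14)]; region rows[24,32) x cols[12,16) = 8x4
Unfold 1 (reflect across v@12): 4 holes -> [(24, 9), (24, 14), (30, 9), (30, 14)]
Unfold 2 (reflect across h@24): 8 holes -> [(17, 9), (17, 14), (23, 9), (23, 14), (24, 9), (24, 14), (30, 9), (30, 14)]
Unfold 3 (reflect across v@8): 16 holes -> [(17, 1), (17, 6), (17, 9), (17, 14), (23, 1), (23, 6), (23, 9), (23, 14), (24, 1), (24, 6), (24, 9), (24, 14), (30, 1), (30, 6), (30, 9), (30, 14)]
Unfold 4 (reflect across h@16): 32 holes -> [(1, 1), (1, 6), (1, 9), (1, 14), (7, 1), (7, 6), (7, 9), (7, 14), (8, 1), (8, 6), (8, 9), (8, 14), (14, 1), (14, 6), (14, 9), (14, 14), (17, 1), (17, 6), (17, 9), (17, 14), (23, 1), (23, 6), (23, 9), (23, 14), (24, 1), (24, 6), (24, 9), (24, 14), (30, 1), (30, 6), (30, 9), (30, 14)]
Holes: [(1, 1), (1, 6), (1, 9), (1, 14), (7, 1), (7, 6), (7, 9), (7, 14), (8, 1), (8, 6), (8, 9), (8, 14), (14, 1), (14, 6), (14, 9), (14, 14), (17, 1), (17, 6), (17, 9), (17, 14), (23, 1), (23, 6), (23, 9), (23, 14), (24, 1), (24, 6), (24, 9), (24, 14), (30, 1), (30, 6), (30, 9), (30, 14)]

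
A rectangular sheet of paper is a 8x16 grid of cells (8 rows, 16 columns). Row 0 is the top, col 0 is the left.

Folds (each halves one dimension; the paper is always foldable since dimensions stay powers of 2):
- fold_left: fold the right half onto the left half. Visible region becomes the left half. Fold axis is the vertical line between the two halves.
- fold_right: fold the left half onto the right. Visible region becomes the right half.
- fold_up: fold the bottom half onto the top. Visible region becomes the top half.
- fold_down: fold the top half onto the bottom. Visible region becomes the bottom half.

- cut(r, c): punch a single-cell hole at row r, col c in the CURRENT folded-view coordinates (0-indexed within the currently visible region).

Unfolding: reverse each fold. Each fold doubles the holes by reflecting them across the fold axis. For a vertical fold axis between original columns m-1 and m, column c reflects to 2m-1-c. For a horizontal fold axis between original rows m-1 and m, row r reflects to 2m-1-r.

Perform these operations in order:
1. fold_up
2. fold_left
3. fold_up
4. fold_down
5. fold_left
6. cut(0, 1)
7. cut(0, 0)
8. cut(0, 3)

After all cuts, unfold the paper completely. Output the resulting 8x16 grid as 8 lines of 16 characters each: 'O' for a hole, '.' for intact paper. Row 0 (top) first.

Answer: OO.OO.OOOO.OO.OO
OO.OO.OOOO.OO.OO
OO.OO.OOOO.OO.OO
OO.OO.OOOO.OO.OO
OO.OO.OOOO.OO.OO
OO.OO.OOOO.OO.OO
OO.OO.OOOO.OO.OO
OO.OO.OOOO.OO.OO

Derivation:
Op 1 fold_up: fold axis h@4; visible region now rows[0,4) x cols[0,16) = 4x16
Op 2 fold_left: fold axis v@8; visible region now rows[0,4) x cols[0,8) = 4x8
Op 3 fold_up: fold axis h@2; visible region now rows[0,2) x cols[0,8) = 2x8
Op 4 fold_down: fold axis h@1; visible region now rows[1,2) x cols[0,8) = 1x8
Op 5 fold_left: fold axis v@4; visible region now rows[1,2) x cols[0,4) = 1x4
Op 6 cut(0, 1): punch at orig (1,1); cuts so far [(1, 1)]; region rows[1,2) x cols[0,4) = 1x4
Op 7 cut(0, 0): punch at orig (1,0); cuts so far [(1, 0), (1, 1)]; region rows[1,2) x cols[0,4) = 1x4
Op 8 cut(0, 3): punch at orig (1,3); cuts so far [(1, 0), (1, 1), (1, 3)]; region rows[1,2) x cols[0,4) = 1x4
Unfold 1 (reflect across v@4): 6 holes -> [(1, 0), (1, 1), (1, 3), (1, 4), (1, 6), (1, 7)]
Unfold 2 (reflect across h@1): 12 holes -> [(0, 0), (0, 1), (0, 3), (0, 4), (0, 6), (0, 7), (1, 0), (1, 1), (1, 3), (1, 4), (1, 6), (1, 7)]
Unfold 3 (reflect across h@2): 24 holes -> [(0, 0), (0, 1), (0, 3), (0, 4), (0, 6), (0, 7), (1, 0), (1, 1), (1, 3), (1, 4), (1, 6), (1, 7), (2, 0), (2, 1), (2, 3), (2, 4), (2, 6), (2, 7), (3, 0), (3, 1), (3, 3), (3, 4), (3, 6), (3, 7)]
Unfold 4 (reflect across v@8): 48 holes -> [(0, 0), (0, 1), (0, 3), (0, 4), (0, 6), (0, 7), (0, 8), (0, 9), (0, 11), (0, 12), (0, 14), (0, 15), (1, 0), (1, 1), (1, 3), (1, 4), (1, 6), (1, 7), (1, 8), (1, 9), (1, 11), (1, 12), (1, 14), (1, 15), (2, 0), (2, 1), (2, 3), (2, 4), (2, 6), (2, 7), (2, 8), (2, 9), (2, 11), (2, 12), (2, 14), (2, 15), (3, 0), (3, 1), (3, 3), (3, 4), (3, 6), (3, 7), (3, 8), (3, 9), (3, 11), (3, 12), (3, 14), (3, 15)]
Unfold 5 (reflect across h@4): 96 holes -> [(0, 0), (0, 1), (0, 3), (0, 4), (0, 6), (0, 7), (0, 8), (0, 9), (0, 11), (0, 12), (0, 14), (0, 15), (1, 0), (1, 1), (1, 3), (1, 4), (1, 6), (1, 7), (1, 8), (1, 9), (1, 11), (1, 12), (1, 14), (1, 15), (2, 0), (2, 1), (2, 3), (2, 4), (2, 6), (2, 7), (2, 8), (2, 9), (2, 11), (2, 12), (2, 14), (2, 15), (3, 0), (3, 1), (3, 3), (3, 4), (3, 6), (3, 7), (3, 8), (3, 9), (3, 11), (3, 12), (3, 14), (3, 15), (4, 0), (4, 1), (4, 3), (4, 4), (4, 6), (4, 7), (4, 8), (4, 9), (4, 11), (4, 12), (4, 14), (4, 15), (5, 0), (5, 1), (5, 3), (5, 4), (5, 6), (5, 7), (5, 8), (5, 9), (5, 11), (5, 12), (5, 14), (5, 15), (6, 0), (6, 1), (6, 3), (6, 4), (6, 6), (6, 7), (6, 8), (6, 9), (6, 11), (6, 12), (6, 14), (6, 15), (7, 0), (7, 1), (7, 3), (7, 4), (7, 6), (7, 7), (7, 8), (7, 9), (7, 11), (7, 12), (7, 14), (7, 15)]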